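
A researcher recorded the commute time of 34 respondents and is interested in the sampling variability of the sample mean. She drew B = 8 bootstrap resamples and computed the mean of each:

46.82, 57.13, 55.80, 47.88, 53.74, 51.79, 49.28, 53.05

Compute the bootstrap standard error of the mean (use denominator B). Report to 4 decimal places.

Bootstrap SE is the standard deviation of the 8 replicate means.
Mean of replicates: (46.82 + 57.13 + 55.80 + 47.88 + 53.74 + 51.79 + 49.28 + 53.05) / 8 = 415.49000 / 8 = 51.93625
Sum of squared deviations: (−5.11625)² + (+5.19375)² + (+3.86375)² + (−4.05625)² + (+1.80375)² + (−0.14625)² + (−2.65625)² + (+1.11375)² = 96.10379
Variance = 96.10379 / 8 = 12.01297
SE* = √12.01297

SE* = 3.4660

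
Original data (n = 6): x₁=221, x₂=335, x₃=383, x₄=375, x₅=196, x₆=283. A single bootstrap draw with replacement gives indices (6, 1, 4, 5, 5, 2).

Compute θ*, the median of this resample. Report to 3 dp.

θ* = 252.000

Resample values: 283, 221, 375, 196, 196, 335.
Sorted: 196, 196, 221, 283, 335, 375
Median = average of the two middle values = 252.000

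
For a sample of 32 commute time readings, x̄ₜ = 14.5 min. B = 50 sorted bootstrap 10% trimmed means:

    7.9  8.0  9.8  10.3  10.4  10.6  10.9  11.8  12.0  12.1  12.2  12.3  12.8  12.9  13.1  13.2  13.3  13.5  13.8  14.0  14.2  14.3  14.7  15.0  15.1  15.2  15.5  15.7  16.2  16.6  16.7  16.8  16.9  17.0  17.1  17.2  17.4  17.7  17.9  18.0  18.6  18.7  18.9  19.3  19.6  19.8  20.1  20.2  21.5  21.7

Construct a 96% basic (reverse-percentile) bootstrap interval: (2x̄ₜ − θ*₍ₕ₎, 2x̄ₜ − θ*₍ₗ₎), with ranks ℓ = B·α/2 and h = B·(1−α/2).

Percentile endpoints at ranks 1 and 49: θ*₍1₎ = 7.9, θ*₍49₎ = 21.5.
Basic interval reflects these around x̄ₜ:
  lower = 2 × 14.5 − 21.5 = 7.5
  upper = 2 × 14.5 − 7.9 = 21.1

(7.5, 21.1)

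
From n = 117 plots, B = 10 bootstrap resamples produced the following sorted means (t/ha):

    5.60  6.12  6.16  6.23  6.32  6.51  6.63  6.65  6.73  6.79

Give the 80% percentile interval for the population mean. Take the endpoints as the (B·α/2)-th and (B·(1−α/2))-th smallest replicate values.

(5.60, 6.73)

α = 0.20; lower rank = 10 × 0.100 = 1; upper rank = 10 × 0.900 = 9.
The 1st smallest replicate is 5.60; the 9th is 6.73.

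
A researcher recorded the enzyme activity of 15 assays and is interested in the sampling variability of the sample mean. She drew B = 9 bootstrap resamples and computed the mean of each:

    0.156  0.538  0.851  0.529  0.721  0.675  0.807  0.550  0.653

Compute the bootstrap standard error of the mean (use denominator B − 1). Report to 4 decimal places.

Bootstrap SE is the standard deviation of the 9 replicate means.
Mean of replicates: (0.156 + 0.538 + 0.851 + 0.529 + 0.721 + 0.675 + 0.807 + 0.550 + 0.653) / 9 = 5.48000 / 9 = 0.60889
Sum of squared deviations: (−0.45289)² + (−0.07089)² + (+0.24211)² + (−0.07989)² + (+0.11211)² + (+0.06611)² + (+0.19811)² + (−0.05889)² + (+0.04411)² = 0.33673
Variance = 0.33673 / 8 = 0.04209
SE* = √0.04209

SE* = 0.2052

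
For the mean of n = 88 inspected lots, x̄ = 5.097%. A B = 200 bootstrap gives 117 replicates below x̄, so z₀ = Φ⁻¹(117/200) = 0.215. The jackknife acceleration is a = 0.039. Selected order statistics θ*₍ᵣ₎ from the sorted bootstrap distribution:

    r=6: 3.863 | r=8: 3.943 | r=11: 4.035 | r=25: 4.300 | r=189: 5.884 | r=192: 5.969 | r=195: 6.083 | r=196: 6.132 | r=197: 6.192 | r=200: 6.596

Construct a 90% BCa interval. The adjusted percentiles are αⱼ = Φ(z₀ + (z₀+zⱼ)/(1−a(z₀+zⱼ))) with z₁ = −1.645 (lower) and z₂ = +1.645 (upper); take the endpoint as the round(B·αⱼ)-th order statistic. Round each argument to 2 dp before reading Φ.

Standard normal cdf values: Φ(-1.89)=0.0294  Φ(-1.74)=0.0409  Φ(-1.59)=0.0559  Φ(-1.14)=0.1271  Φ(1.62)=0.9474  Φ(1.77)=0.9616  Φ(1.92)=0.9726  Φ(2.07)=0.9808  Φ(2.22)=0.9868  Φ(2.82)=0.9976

Lower: z₀ + z₁ = 0.215 + (-1.645) = -1.430; 1 − a(z₀+z₁) = 1 − (0.039)(-1.430) = 1.0558; argument = 0.215 + (-1.430)/1.0558 = -1.1395 → -1.14.
α₁ = Φ(-1.14) = 0.1271; rank = round(200 × 0.1271) = 25; θ*₍25₎ = 4.300.
Upper: z₀ + z₂ = 1.860; 1 − a(z₀+z₂) = 0.9275; argument = 2.2205 → 2.22; α₂ = 0.9868; rank = 197; θ*₍197₎ = 6.192.

(4.300, 6.192)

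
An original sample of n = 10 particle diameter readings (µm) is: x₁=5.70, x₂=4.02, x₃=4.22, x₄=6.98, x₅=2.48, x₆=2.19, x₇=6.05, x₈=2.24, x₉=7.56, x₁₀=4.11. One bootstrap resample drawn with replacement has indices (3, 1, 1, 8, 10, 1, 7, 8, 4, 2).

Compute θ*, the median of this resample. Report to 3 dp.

θ* = 4.960

Resample values: 4.22, 5.70, 5.70, 2.24, 4.11, 5.70, 6.05, 2.24, 6.98, 4.02.
Sorted: 2.24, 2.24, 4.02, 4.11, 4.22, 5.70, 5.70, 5.70, 6.05, 6.98
Median = average of the two middle values = 4.960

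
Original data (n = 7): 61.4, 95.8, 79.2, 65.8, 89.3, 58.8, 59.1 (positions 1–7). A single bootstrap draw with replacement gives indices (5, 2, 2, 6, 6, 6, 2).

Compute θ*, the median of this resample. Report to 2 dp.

Resample values: 89.3, 95.8, 95.8, 58.8, 58.8, 58.8, 95.8.
Sorted: 58.8, 58.8, 58.8, 89.3, 95.8, 95.8, 95.8
Median = middle value = 89.30

θ* = 89.30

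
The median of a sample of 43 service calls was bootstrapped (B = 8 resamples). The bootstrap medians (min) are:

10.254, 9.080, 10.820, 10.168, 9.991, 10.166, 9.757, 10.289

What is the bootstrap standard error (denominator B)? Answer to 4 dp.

Bootstrap SE is the standard deviation of the 8 replicate medians.
Mean of replicates: (10.254 + 9.080 + 10.820 + 10.168 + 9.991 + 10.166 + 9.757 + 10.289) / 8 = 80.52500 / 8 = 10.06563
Sum of squared deviations: (+0.18837)² + (−0.98563)² + (+0.75437)² + (+0.10237)² + (−0.07463)² + (+0.10037)² + (−0.30863)² + (+0.22337)² = 1.74729
Variance = 1.74729 / 8 = 0.21841
SE* = √0.21841

SE* = 0.4673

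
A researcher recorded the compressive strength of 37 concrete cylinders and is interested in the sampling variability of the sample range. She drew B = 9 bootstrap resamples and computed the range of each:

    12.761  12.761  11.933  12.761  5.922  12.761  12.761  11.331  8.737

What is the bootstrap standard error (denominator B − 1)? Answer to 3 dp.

SE* = 2.413

Bootstrap SE is the standard deviation of the 9 replicate ranges.
Mean of replicates: (12.761 + 12.761 + 11.933 + 12.761 + 5.922 + 12.761 + 12.761 + 11.331 + 8.737) / 9 = 101.7280 / 9 = 11.3031
Sum of squared deviations: (+1.4579)² + (+1.4579)² + (+0.6299)² + (+1.4579)² + (−5.3811)² + (+1.4579)² + (+1.4579)² + (+0.0279)² + (−2.5661)² = 46.5660
Variance = 46.5660 / 8 = 5.8208
SE* = √5.8208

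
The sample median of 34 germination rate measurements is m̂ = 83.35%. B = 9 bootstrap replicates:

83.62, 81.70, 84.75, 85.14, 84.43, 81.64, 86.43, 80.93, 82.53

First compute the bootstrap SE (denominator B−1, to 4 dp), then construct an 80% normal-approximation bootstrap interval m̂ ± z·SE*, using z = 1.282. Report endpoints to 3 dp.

(80.954, 85.746)

Mean of replicates = 83.4633; sum of squared deviations = 27.9496; SE* = √(27.9496/8) = 1.8691
Margin = 1.282 × 1.8691 = 2.3962
Interval: 83.35 ± 2.3962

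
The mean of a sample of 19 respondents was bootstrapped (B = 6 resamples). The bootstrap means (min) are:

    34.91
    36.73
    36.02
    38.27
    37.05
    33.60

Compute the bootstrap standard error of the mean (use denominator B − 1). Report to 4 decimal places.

SE* = 1.6541

Bootstrap SE is the standard deviation of the 6 replicate means.
Mean of replicates: (34.91 + 36.73 + 36.02 + 38.27 + 37.05 + 33.60) / 6 = 216.58000 / 6 = 36.09667
Sum of squared deviations: (−1.18667)² + (+0.63333)² + (−0.07667)² + (+2.17333)² + (+0.95333)² + (−2.49667)² = 13.68073
Variance = 13.68073 / 5 = 2.73615
SE* = √2.73615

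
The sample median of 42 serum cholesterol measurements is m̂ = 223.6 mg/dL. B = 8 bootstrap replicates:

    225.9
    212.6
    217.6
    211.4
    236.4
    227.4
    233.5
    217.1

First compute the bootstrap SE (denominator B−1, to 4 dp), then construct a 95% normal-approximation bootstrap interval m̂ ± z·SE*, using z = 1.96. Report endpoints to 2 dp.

(205.10, 242.10)

Mean of replicates = 222.7375; sum of squared deviations = 623.7188; SE* = √(623.7188/7) = 9.4394
Margin = 1.96 × 9.4394 = 18.501
Interval: 223.6 ± 18.501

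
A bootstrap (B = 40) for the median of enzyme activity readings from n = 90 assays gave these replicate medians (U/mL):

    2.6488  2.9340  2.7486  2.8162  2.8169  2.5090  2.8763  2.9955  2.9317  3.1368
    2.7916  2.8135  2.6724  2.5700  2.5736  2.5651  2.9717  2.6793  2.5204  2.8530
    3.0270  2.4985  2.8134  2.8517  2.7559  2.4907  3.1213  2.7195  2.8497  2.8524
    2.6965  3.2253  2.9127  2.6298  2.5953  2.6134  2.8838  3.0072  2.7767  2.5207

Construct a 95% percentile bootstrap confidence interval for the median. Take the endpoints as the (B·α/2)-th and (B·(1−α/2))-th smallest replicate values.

Sorted replicates: 2.4907, 2.4985, 2.5090, 2.5204, 2.5207, 2.5651, 2.5700, 2.5736, 2.5953, 2.6134, 2.6298, 2.6488, 2.6724, 2.6793, 2.6965, 2.7195, 2.7486, 2.7559, 2.7767, 2.7916, 2.8134, 2.8135, 2.8162, 2.8169, 2.8497, 2.8517, 2.8524, 2.8530, 2.8763, 2.8838, 2.9127, 2.9317, 2.9340, 2.9717, 2.9955, 3.0072, 3.0270, 3.1213, 3.1368, 3.2253
α = 0.05; lower rank = 40 × 0.025 = 1; upper rank = 40 × 0.975 = 39.
The 1st smallest replicate is 2.4907; the 39th is 3.1368.

(2.4907, 3.1368)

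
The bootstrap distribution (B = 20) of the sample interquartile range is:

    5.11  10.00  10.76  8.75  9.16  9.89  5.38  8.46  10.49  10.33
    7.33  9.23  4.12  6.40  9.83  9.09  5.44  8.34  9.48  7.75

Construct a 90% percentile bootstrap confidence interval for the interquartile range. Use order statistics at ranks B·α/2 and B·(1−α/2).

(4.12, 10.49)

Sorted replicates: 4.12, 5.11, 5.38, 5.44, 6.40, 7.33, 7.75, 8.34, 8.46, 8.75, 9.09, 9.16, 9.23, 9.48, 9.83, 9.89, 10.00, 10.33, 10.49, 10.76
α = 0.10; lower rank = 20 × 0.050 = 1; upper rank = 20 × 0.950 = 19.
The 1st smallest replicate is 4.12; the 19th is 10.49.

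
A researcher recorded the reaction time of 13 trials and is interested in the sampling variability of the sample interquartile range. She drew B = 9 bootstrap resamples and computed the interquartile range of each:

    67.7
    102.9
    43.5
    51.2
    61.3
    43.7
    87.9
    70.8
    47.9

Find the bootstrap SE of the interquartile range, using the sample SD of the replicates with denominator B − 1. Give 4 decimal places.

SE* = 20.6366

Bootstrap SE is the standard deviation of the 9 replicate interquartile ranges.
Mean of replicates: (67.7 + 102.9 + 43.5 + 51.2 + 61.3 + 43.7 + 87.9 + 70.8 + 47.9) / 9 = 576.90000 / 9 = 64.10000
Sum of squared deviations: (+3.60000)² + (+38.80000)² + (−20.60000)² + (−12.90000)² + (−2.80000)² + (−20.40000)² + (+23.80000)² + (+6.70000)² + (−16.20000)² = 3406.94000
Variance = 3406.94000 / 8 = 425.86750
SE* = √425.86750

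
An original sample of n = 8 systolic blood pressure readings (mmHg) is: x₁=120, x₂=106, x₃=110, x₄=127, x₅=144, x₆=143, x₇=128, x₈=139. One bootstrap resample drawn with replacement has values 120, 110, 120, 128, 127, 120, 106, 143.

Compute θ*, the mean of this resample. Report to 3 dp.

Mean = (120 + 110 + 120 + 128 + 127 + 120 + 106 + 143) / 8 = 974.0 / 8 = 121.750

θ* = 121.750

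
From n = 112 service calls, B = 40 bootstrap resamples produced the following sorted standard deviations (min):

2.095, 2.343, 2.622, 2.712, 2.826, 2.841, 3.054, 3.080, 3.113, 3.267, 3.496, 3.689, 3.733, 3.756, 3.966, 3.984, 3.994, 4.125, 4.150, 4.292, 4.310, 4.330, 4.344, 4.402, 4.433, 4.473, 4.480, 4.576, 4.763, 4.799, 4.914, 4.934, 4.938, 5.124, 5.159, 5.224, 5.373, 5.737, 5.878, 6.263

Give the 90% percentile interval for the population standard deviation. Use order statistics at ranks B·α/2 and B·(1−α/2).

α = 0.10; lower rank = 40 × 0.050 = 2; upper rank = 40 × 0.950 = 38.
The 2nd smallest replicate is 2.343; the 38th is 5.737.

(2.343, 5.737)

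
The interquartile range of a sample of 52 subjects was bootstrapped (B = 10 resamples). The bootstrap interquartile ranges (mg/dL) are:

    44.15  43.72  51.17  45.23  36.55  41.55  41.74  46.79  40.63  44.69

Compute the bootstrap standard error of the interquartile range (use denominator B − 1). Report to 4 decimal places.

Bootstrap SE is the standard deviation of the 10 replicate interquartile ranges.
Mean of replicates: (44.15 + 43.72 + 51.17 + 45.23 + 36.55 + 41.55 + 41.74 + 46.79 + 40.63 + 44.69) / 10 = 436.22000 / 10 = 43.62200
Sum of squared deviations: (+0.52800)² + (+0.09800)² + (+7.54800)² + (+1.60800)² + (−7.07200)² + (−2.07200)² + (−1.88200)² + (+3.16800)² + (−2.99200)² + (+1.06800)² = 137.82356
Variance = 137.82356 / 9 = 15.31373
SE* = √15.31373

SE* = 3.9133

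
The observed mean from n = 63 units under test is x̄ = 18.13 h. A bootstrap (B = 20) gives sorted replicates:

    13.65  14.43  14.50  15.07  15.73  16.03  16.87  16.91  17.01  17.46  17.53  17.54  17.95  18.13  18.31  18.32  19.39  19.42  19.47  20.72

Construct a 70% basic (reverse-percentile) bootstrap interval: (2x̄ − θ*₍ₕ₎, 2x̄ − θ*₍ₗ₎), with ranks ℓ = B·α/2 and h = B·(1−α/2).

(16.87, 21.76)

Percentile endpoints at ranks 3 and 17: θ*₍3₎ = 14.50, θ*₍17₎ = 19.39.
Basic interval reflects these around x̄:
  lower = 2 × 18.13 − 19.39 = 16.87
  upper = 2 × 18.13 − 14.50 = 21.76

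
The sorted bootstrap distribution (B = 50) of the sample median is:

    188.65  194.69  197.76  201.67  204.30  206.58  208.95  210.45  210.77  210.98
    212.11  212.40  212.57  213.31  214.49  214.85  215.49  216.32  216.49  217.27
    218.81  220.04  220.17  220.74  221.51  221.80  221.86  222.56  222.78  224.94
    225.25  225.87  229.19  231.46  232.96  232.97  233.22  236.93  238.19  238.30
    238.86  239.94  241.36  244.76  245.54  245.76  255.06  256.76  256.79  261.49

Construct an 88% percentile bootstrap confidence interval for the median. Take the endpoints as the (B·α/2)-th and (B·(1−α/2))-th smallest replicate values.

(197.76, 255.06)

α = 0.12; lower rank = 50 × 0.060 = 3; upper rank = 50 × 0.940 = 47.
The 3rd smallest replicate is 197.76; the 47th is 255.06.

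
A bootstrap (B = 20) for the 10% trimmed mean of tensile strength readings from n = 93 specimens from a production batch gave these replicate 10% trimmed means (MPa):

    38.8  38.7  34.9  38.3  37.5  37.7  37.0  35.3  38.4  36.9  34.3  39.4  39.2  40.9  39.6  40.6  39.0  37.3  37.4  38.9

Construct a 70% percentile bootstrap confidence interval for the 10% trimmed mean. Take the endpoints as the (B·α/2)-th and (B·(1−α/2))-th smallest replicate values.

(35.3, 39.4)

Sorted replicates: 34.3, 34.9, 35.3, 36.9, 37.0, 37.3, 37.4, 37.5, 37.7, 38.3, 38.4, 38.7, 38.8, 38.9, 39.0, 39.2, 39.4, 39.6, 40.6, 40.9
α = 0.30; lower rank = 20 × 0.150 = 3; upper rank = 20 × 0.850 = 17.
The 3rd smallest replicate is 35.3; the 17th is 39.4.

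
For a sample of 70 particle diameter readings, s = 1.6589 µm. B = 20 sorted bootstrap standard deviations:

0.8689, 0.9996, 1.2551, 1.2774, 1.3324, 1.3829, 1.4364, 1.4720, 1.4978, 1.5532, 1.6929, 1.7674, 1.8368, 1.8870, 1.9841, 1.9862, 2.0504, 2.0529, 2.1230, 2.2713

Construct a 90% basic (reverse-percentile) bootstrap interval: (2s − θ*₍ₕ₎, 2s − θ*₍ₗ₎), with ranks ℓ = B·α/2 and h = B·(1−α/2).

(1.1948, 2.4489)

Percentile endpoints at ranks 1 and 19: θ*₍1₎ = 0.8689, θ*₍19₎ = 2.1230.
Basic interval reflects these around s:
  lower = 2 × 1.6589 − 2.1230 = 1.1948
  upper = 2 × 1.6589 − 0.8689 = 2.4489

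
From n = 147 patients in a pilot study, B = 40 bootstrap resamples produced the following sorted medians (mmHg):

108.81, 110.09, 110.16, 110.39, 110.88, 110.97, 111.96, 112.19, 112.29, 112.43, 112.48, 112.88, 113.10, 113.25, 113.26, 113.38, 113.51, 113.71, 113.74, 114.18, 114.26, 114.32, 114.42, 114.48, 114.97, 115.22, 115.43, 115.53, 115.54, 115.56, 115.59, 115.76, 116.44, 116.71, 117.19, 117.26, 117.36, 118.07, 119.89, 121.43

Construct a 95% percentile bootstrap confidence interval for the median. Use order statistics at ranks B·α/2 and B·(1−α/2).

α = 0.05; lower rank = 40 × 0.025 = 1; upper rank = 40 × 0.975 = 39.
The 1st smallest replicate is 108.81; the 39th is 119.89.

(108.81, 119.89)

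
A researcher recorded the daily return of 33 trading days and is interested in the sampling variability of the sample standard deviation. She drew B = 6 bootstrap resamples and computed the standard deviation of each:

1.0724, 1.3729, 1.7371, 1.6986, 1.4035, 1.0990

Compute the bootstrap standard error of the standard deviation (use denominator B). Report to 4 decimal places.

SE* = 0.2587

Bootstrap SE is the standard deviation of the 6 replicate standard deviations.
Mean of replicates: (1.0724 + 1.3729 + 1.7371 + 1.6986 + 1.4035 + 1.0990) / 6 = 8.38350 / 6 = 1.39725
Sum of squared deviations: (−0.32485)² + (−0.02435)² + (+0.33985)² + (+0.30135)² + (+0.00625)² + (−0.29825)² = 0.40142
Variance = 0.40142 / 6 = 0.06690
SE* = √0.06690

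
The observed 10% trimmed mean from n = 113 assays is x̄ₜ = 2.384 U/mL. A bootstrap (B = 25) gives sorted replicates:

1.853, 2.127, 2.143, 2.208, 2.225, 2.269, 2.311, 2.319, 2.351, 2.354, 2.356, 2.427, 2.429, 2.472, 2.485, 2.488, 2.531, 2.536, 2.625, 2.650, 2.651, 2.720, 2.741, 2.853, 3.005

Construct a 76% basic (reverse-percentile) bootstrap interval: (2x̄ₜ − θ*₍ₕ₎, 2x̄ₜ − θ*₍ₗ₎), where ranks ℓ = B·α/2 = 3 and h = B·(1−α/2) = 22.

(2.048, 2.625)

Percentile endpoints at ranks 3 and 22: θ*₍3₎ = 2.143, θ*₍22₎ = 2.720.
Basic interval reflects these around x̄ₜ:
  lower = 2 × 2.384 − 2.720 = 2.048
  upper = 2 × 2.384 − 2.143 = 2.625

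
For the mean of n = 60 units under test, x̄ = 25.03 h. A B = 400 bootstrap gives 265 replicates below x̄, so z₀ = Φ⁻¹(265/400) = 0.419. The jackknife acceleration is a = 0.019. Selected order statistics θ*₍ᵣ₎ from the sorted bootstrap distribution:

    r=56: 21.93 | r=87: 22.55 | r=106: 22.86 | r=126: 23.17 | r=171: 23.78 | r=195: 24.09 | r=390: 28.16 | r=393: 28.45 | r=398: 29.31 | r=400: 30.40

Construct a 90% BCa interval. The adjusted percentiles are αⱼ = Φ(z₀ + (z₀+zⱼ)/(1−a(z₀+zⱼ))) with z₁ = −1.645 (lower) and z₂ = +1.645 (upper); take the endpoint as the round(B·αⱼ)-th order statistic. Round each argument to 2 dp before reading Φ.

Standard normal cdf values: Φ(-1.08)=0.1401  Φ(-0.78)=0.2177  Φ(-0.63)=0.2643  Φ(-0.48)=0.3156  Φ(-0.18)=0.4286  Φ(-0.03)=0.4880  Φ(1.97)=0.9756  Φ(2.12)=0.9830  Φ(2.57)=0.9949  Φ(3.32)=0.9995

Lower: z₀ + z₁ = 0.419 + (-1.645) = -1.226; 1 − a(z₀+z₁) = 1 − (0.019)(-1.226) = 1.0233; argument = 0.419 + (-1.226)/1.0233 = -0.7791 → -0.78.
α₁ = Φ(-0.78) = 0.2177; rank = round(400 × 0.2177) = 87; θ*₍87₎ = 22.55.
Upper: z₀ + z₂ = 2.064; 1 − a(z₀+z₂) = 0.9608; argument = 2.5672 → 2.57; α₂ = 0.9949; rank = 398; θ*₍398₎ = 29.31.

(22.55, 29.31)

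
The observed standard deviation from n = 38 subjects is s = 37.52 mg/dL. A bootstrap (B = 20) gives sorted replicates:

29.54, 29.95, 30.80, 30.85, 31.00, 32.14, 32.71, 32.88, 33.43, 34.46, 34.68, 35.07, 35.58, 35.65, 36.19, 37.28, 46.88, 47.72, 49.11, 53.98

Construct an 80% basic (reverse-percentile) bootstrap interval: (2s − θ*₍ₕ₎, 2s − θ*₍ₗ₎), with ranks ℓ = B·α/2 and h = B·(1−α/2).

Percentile endpoints at ranks 2 and 18: θ*₍2₎ = 29.95, θ*₍18₎ = 47.72.
Basic interval reflects these around s:
  lower = 2 × 37.52 − 47.72 = 27.32
  upper = 2 × 37.52 − 29.95 = 45.09

(27.32, 45.09)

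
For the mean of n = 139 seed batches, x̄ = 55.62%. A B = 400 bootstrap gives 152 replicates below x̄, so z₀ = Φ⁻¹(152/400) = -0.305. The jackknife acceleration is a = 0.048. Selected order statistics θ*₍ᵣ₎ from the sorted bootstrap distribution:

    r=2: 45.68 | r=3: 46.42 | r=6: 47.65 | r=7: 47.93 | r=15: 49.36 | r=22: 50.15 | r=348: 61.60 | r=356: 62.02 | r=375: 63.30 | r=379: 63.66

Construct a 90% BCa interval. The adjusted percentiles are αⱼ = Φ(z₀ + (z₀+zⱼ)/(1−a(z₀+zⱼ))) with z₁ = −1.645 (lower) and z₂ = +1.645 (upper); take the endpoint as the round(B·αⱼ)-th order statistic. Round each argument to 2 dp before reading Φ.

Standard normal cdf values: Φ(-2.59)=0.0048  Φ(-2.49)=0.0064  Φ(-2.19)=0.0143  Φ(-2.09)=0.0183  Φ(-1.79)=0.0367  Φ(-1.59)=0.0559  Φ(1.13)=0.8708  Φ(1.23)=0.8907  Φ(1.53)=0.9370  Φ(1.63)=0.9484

Lower: z₀ + z₁ = -0.305 + (-1.645) = -1.950; 1 − a(z₀+z₁) = 1 − (0.048)(-1.950) = 1.0936; argument = -0.305 + (-1.950)/1.0936 = -2.0881 → -2.09.
α₁ = Φ(-2.09) = 0.0183; rank = round(400 × 0.0183) = 7; θ*₍7₎ = 47.93.
Upper: z₀ + z₂ = 1.340; 1 − a(z₀+z₂) = 0.9357; argument = 1.1271 → 1.13; α₂ = 0.8708; rank = 348; θ*₍348₎ = 61.60.

(47.93, 61.60)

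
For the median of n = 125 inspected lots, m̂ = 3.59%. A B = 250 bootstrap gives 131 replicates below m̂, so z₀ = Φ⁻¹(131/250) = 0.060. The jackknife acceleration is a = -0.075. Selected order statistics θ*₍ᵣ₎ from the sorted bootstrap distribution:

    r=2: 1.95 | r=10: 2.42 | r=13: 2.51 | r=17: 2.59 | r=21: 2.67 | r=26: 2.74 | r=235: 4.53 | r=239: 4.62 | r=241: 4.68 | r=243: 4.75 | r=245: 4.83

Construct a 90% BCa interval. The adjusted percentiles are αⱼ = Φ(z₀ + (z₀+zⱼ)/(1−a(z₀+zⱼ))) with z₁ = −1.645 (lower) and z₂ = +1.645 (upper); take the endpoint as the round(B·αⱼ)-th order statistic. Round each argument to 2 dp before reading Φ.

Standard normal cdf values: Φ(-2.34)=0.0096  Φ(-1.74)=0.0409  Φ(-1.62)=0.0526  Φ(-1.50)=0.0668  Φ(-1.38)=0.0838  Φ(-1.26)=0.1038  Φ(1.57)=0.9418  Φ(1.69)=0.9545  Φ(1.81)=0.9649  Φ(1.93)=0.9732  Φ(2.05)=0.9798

Lower: z₀ + z₁ = 0.060 + (-1.645) = -1.585; 1 − a(z₀+z₁) = 1 − (-0.075)(-1.585) = 0.8811; argument = 0.060 + (-1.585)/0.8811 = -1.7388 → -1.74.
α₁ = Φ(-1.74) = 0.0409; rank = round(250 × 0.0409) = 10; θ*₍10₎ = 2.42.
Upper: z₀ + z₂ = 1.705; 1 − a(z₀+z₂) = 1.1279; argument = 1.5717 → 1.57; α₂ = 0.9418; rank = 235; θ*₍235₎ = 4.53.

(2.42, 4.53)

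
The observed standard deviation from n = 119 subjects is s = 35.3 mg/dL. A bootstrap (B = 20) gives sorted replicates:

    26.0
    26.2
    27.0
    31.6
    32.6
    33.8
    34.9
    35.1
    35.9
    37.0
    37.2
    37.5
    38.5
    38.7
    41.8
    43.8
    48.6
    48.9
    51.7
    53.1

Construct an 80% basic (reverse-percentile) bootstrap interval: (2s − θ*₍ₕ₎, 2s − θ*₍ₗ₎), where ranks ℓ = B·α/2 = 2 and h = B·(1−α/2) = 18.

Percentile endpoints at ranks 2 and 18: θ*₍2₎ = 26.2, θ*₍18₎ = 48.9.
Basic interval reflects these around s:
  lower = 2 × 35.3 − 48.9 = 21.7
  upper = 2 × 35.3 − 26.2 = 44.4

(21.7, 44.4)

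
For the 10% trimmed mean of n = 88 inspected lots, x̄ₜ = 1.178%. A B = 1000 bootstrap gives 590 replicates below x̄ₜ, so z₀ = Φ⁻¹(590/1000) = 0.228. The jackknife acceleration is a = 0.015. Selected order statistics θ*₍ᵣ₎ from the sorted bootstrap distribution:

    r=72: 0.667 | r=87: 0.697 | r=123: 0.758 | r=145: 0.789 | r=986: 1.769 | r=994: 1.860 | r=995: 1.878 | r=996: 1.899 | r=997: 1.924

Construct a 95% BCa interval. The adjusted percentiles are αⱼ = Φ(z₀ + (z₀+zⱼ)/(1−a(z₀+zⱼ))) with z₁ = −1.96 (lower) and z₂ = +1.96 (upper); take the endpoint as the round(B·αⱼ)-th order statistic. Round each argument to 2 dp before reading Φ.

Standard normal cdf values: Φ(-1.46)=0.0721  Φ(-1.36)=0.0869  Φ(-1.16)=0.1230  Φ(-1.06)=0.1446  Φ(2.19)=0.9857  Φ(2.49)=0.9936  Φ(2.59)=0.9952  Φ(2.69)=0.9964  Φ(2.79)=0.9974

Lower: z₀ + z₁ = 0.228 + (-1.960) = -1.732; 1 − a(z₀+z₁) = 1 − (0.015)(-1.732) = 1.0260; argument = 0.228 + (-1.732)/1.0260 = -1.4601 → -1.46.
α₁ = Φ(-1.46) = 0.0721; rank = round(1000 × 0.0721) = 72; θ*₍72₎ = 0.667.
Upper: z₀ + z₂ = 2.188; 1 − a(z₀+z₂) = 0.9672; argument = 2.4902 → 2.49; α₂ = 0.9936; rank = 994; θ*₍994₎ = 1.860.

(0.667, 1.860)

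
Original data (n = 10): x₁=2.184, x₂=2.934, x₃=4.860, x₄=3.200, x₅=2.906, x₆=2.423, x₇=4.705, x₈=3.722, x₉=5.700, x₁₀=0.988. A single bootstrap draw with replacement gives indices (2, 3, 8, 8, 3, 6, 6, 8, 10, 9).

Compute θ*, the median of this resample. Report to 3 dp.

θ* = 3.722

Resample values: 2.934, 4.860, 3.722, 3.722, 4.860, 2.423, 2.423, 3.722, 0.988, 5.700.
Sorted: 0.988, 2.423, 2.423, 2.934, 3.722, 3.722, 3.722, 4.860, 4.860, 5.700
Median = average of the two middle values = 3.722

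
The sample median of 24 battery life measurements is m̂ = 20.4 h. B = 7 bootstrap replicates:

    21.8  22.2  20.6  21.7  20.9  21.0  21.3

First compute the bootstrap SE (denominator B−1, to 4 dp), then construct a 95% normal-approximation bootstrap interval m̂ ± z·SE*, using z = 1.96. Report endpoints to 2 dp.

(19.29, 21.51)

Mean of replicates = 21.3571; sum of squared deviations = 1.9371; SE* = √(1.9371/6) = 0.5682
Margin = 1.96 × 0.5682 = 1.114
Interval: 20.4 ± 1.114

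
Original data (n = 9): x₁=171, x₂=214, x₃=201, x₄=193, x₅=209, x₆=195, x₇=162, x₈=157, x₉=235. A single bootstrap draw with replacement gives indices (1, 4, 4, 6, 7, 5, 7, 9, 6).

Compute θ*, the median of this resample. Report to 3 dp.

θ* = 193.000

Resample values: 171, 193, 193, 195, 162, 209, 162, 235, 195.
Sorted: 162, 162, 171, 193, 193, 195, 195, 209, 235
Median = middle value = 193.000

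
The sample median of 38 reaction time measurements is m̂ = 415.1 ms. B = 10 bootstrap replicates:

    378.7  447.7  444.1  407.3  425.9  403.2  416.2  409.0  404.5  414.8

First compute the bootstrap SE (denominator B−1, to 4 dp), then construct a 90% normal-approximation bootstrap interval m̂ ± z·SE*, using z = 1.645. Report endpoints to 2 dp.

(381.75, 448.45)

Mean of replicates = 415.1400; sum of squared deviations = 3698.6640; SE* = √(3698.6640/9) = 20.2722
Margin = 1.645 × 20.2722 = 33.348
Interval: 415.1 ± 33.348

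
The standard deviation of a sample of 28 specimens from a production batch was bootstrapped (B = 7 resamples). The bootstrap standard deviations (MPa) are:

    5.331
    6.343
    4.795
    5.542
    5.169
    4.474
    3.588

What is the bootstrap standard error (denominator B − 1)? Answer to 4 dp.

Bootstrap SE is the standard deviation of the 7 replicate standard deviations.
Mean of replicates: (5.331 + 6.343 + 4.795 + 5.542 + 5.169 + 4.474 + 3.588) / 7 = 35.24200 / 7 = 5.03457
Sum of squared deviations: (+0.29643)² + (+1.30843)² + (−0.23957)² + (+0.50743)² + (+0.13443)² + (−0.56057)² + (−1.44657)² = 4.53961
Variance = 4.53961 / 6 = 0.75660
SE* = √0.75660

SE* = 0.8698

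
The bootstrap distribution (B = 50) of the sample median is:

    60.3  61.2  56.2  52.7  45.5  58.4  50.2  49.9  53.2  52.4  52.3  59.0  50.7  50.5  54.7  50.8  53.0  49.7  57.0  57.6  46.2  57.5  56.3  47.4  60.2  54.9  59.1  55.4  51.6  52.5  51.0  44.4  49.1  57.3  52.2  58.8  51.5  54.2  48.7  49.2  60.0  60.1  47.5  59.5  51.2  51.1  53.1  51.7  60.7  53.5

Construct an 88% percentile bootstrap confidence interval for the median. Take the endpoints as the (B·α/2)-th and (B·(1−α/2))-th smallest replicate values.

Sorted replicates: 44.4, 45.5, 46.2, 47.4, 47.5, 48.7, 49.1, 49.2, 49.7, 49.9, 50.2, 50.5, 50.7, 50.8, 51.0, 51.1, 51.2, 51.5, 51.6, 51.7, 52.2, 52.3, 52.4, 52.5, 52.7, 53.0, 53.1, 53.2, 53.5, 54.2, 54.7, 54.9, 55.4, 56.2, 56.3, 57.0, 57.3, 57.5, 57.6, 58.4, 58.8, 59.0, 59.1, 59.5, 60.0, 60.1, 60.2, 60.3, 60.7, 61.2
α = 0.12; lower rank = 50 × 0.060 = 3; upper rank = 50 × 0.940 = 47.
The 3rd smallest replicate is 46.2; the 47th is 60.2.

(46.2, 60.2)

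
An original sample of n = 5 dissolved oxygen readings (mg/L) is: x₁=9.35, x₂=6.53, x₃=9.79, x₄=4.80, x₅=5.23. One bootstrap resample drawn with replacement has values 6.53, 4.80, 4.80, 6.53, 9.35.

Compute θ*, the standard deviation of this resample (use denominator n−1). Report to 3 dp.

θ* = 1.861

Mean = 6.4020; sum of squared deviations = 13.8563
s² = 13.8563 / 4 = 3.4641
s = √3.4641 = 1.861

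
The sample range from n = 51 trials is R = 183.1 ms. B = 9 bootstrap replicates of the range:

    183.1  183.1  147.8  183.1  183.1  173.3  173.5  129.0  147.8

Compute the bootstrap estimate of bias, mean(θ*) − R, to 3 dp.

mean(θ*) = (183.1 + 183.1 + 147.8 + 183.1 + 183.1 + 173.3 + 173.5 + 129.0 + 147.8) / 9 = 167.0889
bias = 167.0889 − 183.1

bias = −16.011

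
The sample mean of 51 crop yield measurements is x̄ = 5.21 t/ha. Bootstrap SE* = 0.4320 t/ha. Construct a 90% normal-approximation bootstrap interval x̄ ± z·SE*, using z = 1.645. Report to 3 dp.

Margin = 1.645 × 0.4320 = 0.7106
Interval: 5.21 ± 0.7106

(4.499, 5.921)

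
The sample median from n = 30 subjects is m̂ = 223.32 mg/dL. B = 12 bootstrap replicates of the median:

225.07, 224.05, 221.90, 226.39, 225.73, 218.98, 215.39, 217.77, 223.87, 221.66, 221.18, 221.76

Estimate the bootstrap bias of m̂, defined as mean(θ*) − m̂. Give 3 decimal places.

mean(θ*) = (225.07 + 224.05 + 221.90 + 226.39 + 225.73 + 218.98 + 215.39 + 217.77 + 223.87 + 221.66 + 221.18 + 221.76) / 12 = 221.9792
bias = 221.9792 − 223.32

bias = −1.341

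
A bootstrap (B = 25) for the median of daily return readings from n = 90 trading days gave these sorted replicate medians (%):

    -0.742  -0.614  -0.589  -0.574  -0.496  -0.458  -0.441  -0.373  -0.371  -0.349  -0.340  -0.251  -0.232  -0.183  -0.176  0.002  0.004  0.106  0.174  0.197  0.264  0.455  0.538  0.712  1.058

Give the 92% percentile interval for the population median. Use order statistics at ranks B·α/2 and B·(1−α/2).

(-0.742, 0.712)

α = 0.08; lower rank = 25 × 0.040 = 1; upper rank = 25 × 0.960 = 24.
The 1st smallest replicate is -0.742; the 24th is 0.712.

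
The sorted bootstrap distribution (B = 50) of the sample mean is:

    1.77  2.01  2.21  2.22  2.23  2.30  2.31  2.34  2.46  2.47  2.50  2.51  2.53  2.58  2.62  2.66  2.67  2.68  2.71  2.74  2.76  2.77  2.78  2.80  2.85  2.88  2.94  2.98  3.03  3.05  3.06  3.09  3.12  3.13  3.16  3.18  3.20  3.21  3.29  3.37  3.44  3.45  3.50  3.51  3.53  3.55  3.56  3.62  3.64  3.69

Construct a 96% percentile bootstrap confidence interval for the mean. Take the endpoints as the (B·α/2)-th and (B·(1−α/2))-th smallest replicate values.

(1.77, 3.64)

α = 0.04; lower rank = 50 × 0.020 = 1; upper rank = 50 × 0.980 = 49.
The 1st smallest replicate is 1.77; the 49th is 3.64.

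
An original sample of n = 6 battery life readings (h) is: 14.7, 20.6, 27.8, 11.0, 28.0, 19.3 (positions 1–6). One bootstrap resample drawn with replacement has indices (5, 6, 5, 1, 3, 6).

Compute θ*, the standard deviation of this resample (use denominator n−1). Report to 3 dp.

θ* = 5.817

Resample values: 28.0, 19.3, 28.0, 14.7, 27.8, 19.3.
Mean = 22.8500; sum of squared deviations = 169.1750
s² = 169.1750 / 5 = 33.8350
s = √33.8350 = 5.817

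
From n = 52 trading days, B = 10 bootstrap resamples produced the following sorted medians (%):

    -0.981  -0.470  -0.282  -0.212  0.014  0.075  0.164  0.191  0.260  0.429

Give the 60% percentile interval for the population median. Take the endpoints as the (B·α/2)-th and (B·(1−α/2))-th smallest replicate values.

(-0.470, 0.191)

α = 0.40; lower rank = 10 × 0.200 = 2; upper rank = 10 × 0.800 = 8.
The 2nd smallest replicate is -0.470; the 8th is 0.191.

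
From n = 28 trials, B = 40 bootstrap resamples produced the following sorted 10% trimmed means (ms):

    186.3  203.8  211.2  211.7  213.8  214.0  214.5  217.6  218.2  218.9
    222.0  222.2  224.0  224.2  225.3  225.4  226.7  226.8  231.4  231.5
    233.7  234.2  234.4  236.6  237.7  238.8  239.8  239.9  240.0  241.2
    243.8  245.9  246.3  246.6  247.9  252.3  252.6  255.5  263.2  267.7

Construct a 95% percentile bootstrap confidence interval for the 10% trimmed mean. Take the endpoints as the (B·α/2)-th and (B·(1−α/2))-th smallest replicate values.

(186.3, 263.2)

α = 0.05; lower rank = 40 × 0.025 = 1; upper rank = 40 × 0.975 = 39.
The 1st smallest replicate is 186.3; the 39th is 263.2.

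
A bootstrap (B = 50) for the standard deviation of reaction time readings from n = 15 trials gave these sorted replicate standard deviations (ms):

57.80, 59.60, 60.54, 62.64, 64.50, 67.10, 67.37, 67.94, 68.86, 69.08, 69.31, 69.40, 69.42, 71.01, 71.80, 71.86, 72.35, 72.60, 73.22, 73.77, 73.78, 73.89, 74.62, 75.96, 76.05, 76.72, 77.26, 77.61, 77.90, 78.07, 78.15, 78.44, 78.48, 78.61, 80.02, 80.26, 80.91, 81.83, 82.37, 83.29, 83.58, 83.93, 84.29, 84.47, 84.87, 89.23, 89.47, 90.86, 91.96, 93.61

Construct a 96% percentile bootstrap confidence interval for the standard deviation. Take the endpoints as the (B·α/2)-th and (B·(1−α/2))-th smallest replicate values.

(57.80, 91.96)

α = 0.04; lower rank = 50 × 0.020 = 1; upper rank = 50 × 0.980 = 49.
The 1st smallest replicate is 57.80; the 49th is 91.96.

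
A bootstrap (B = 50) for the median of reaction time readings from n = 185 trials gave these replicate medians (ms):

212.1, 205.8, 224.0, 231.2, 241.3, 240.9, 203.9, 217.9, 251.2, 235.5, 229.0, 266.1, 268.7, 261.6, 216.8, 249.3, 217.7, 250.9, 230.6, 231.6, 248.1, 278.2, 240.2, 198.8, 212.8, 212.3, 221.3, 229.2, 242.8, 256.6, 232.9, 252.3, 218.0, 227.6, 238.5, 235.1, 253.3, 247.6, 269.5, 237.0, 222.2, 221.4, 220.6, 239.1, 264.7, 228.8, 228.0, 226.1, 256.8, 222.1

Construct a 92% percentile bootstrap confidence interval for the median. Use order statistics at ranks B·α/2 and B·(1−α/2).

(203.9, 268.7)

Sorted replicates: 198.8, 203.9, 205.8, 212.1, 212.3, 212.8, 216.8, 217.7, 217.9, 218.0, 220.6, 221.3, 221.4, 222.1, 222.2, 224.0, 226.1, 227.6, 228.0, 228.8, 229.0, 229.2, 230.6, 231.2, 231.6, 232.9, 235.1, 235.5, 237.0, 238.5, 239.1, 240.2, 240.9, 241.3, 242.8, 247.6, 248.1, 249.3, 250.9, 251.2, 252.3, 253.3, 256.6, 256.8, 261.6, 264.7, 266.1, 268.7, 269.5, 278.2
α = 0.08; lower rank = 50 × 0.040 = 2; upper rank = 50 × 0.960 = 48.
The 2nd smallest replicate is 203.9; the 48th is 268.7.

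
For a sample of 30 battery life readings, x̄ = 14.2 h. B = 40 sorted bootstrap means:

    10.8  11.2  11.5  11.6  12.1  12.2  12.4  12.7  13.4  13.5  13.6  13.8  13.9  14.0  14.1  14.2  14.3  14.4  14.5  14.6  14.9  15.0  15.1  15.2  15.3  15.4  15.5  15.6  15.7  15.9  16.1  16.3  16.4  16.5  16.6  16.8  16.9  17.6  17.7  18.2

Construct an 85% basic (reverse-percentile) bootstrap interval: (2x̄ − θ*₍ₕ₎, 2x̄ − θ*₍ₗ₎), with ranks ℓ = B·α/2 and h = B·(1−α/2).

(11.5, 16.9)

Percentile endpoints at ranks 3 and 37: θ*₍3₎ = 11.5, θ*₍37₎ = 16.9.
Basic interval reflects these around x̄:
  lower = 2 × 14.2 − 16.9 = 11.5
  upper = 2 × 14.2 − 11.5 = 16.9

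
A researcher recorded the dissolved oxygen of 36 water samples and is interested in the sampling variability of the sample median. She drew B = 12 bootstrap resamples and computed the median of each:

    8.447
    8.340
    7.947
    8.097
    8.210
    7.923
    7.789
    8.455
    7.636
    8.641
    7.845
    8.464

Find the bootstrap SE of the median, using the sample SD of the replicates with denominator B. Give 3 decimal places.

Bootstrap SE is the standard deviation of the 12 replicate medians.
Mean of replicates: (8.447 + 8.340 + 7.947 + 8.097 + 8.210 + 7.923 + 7.789 + 8.455 + 7.636 + 8.641 + 7.845 + 8.464) / 12 = 97.7940 / 12 = 8.1495
Sum of squared deviations: (+0.2975)² + (+0.1905)² + (−0.2025)² + (−0.0525)² + (+0.0605)² + (−0.2265)² + (−0.3605)² + (+0.3055)² + (−0.5135)² + (+0.4915)² + (−0.3045)² + (+0.3145)² = 1.1437
Variance = 1.1437 / 12 = 0.0953
SE* = √0.0953

SE* = 0.309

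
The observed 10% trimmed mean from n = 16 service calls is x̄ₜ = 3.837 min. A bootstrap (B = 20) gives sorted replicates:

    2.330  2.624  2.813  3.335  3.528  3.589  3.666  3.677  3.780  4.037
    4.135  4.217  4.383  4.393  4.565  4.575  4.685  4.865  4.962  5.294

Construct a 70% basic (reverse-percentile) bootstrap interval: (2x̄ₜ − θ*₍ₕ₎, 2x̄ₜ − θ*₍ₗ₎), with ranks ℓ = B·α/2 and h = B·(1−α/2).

Percentile endpoints at ranks 3 and 17: θ*₍3₎ = 2.813, θ*₍17₎ = 4.685.
Basic interval reflects these around x̄ₜ:
  lower = 2 × 3.837 − 4.685 = 2.989
  upper = 2 × 3.837 − 2.813 = 4.861

(2.989, 4.861)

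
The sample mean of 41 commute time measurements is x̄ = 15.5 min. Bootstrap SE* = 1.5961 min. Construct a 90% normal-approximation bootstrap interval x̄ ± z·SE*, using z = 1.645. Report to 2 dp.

(12.87, 18.13)

Margin = 1.645 × 1.5961 = 2.626
Interval: 15.5 ± 2.626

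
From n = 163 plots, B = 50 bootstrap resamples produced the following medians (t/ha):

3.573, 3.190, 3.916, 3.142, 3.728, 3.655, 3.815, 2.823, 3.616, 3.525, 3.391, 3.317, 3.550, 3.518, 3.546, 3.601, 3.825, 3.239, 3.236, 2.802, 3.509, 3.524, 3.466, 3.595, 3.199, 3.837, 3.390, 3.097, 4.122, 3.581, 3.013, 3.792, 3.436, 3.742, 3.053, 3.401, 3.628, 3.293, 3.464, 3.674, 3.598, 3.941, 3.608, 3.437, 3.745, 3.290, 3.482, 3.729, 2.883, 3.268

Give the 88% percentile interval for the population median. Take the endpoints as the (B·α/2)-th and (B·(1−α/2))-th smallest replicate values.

(2.883, 3.837)

Sorted replicates: 2.802, 2.823, 2.883, 3.013, 3.053, 3.097, 3.142, 3.190, 3.199, 3.236, 3.239, 3.268, 3.290, 3.293, 3.317, 3.390, 3.391, 3.401, 3.436, 3.437, 3.464, 3.466, 3.482, 3.509, 3.518, 3.524, 3.525, 3.546, 3.550, 3.573, 3.581, 3.595, 3.598, 3.601, 3.608, 3.616, 3.628, 3.655, 3.674, 3.728, 3.729, 3.742, 3.745, 3.792, 3.815, 3.825, 3.837, 3.916, 3.941, 4.122
α = 0.12; lower rank = 50 × 0.060 = 3; upper rank = 50 × 0.940 = 47.
The 3rd smallest replicate is 2.883; the 47th is 3.837.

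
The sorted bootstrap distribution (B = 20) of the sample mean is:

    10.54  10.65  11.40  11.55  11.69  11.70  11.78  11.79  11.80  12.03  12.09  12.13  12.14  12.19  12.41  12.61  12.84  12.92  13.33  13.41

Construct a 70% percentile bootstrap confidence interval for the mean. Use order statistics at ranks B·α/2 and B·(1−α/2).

(11.40, 12.84)

α = 0.30; lower rank = 20 × 0.150 = 3; upper rank = 20 × 0.850 = 17.
The 3rd smallest replicate is 11.40; the 17th is 12.84.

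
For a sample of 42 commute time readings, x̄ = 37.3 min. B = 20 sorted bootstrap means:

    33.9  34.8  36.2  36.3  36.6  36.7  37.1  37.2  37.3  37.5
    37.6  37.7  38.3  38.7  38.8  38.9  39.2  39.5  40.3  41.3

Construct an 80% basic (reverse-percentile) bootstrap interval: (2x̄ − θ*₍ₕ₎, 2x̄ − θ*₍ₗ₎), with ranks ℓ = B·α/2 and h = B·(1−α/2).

(35.1, 39.8)

Percentile endpoints at ranks 2 and 18: θ*₍2₎ = 34.8, θ*₍18₎ = 39.5.
Basic interval reflects these around x̄:
  lower = 2 × 37.3 − 39.5 = 35.1
  upper = 2 × 37.3 − 34.8 = 39.8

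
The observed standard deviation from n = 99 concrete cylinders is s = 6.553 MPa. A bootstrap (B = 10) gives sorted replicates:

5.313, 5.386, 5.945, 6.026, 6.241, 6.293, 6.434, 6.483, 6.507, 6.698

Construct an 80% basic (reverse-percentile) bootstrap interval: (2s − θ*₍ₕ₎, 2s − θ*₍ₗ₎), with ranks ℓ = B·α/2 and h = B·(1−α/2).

Percentile endpoints at ranks 1 and 9: θ*₍1₎ = 5.313, θ*₍9₎ = 6.507.
Basic interval reflects these around s:
  lower = 2 × 6.553 − 6.507 = 6.599
  upper = 2 × 6.553 − 5.313 = 7.793

(6.599, 7.793)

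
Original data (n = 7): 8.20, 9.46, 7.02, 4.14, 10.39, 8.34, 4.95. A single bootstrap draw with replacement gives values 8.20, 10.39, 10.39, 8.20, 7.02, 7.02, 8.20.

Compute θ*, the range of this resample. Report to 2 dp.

Range = 10.39 − 7.02 = 3.37

θ* = 3.37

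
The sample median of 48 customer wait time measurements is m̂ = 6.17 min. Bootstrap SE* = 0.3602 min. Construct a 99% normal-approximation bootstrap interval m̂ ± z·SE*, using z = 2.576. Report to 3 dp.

Margin = 2.576 × 0.3602 = 0.9279
Interval: 6.17 ± 0.9279

(5.242, 7.098)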